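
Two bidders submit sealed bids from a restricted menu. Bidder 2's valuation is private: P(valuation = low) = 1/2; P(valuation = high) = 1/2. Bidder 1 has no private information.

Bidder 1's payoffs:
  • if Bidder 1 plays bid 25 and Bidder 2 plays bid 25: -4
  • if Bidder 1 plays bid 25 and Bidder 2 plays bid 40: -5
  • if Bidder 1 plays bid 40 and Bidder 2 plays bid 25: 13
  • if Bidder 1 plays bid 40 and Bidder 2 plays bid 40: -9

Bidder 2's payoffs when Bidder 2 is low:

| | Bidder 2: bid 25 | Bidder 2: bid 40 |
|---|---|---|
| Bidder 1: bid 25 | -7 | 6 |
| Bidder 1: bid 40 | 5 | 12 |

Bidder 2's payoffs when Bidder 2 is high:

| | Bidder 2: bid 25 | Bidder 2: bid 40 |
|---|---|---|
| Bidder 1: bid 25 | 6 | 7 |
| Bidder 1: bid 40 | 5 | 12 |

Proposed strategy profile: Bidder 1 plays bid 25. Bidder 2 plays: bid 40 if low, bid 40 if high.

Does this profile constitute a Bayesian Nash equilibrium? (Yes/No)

Bidder 1 plays bid 25: E[bid 25] = 1/2·(-5) + 1/2·(-5) = -5; E[bid 40] = -9. Best-responding. ✓
Bidder 2 (valuation low), facing bid 25: bid 25 gives -7, bid 40 gives 6. Proposed bid 40 is best. ✓
Bidder 2 (valuation high), facing bid 25: bid 25 gives 6, bid 40 gives 7. Proposed bid 40 is best. ✓

Yes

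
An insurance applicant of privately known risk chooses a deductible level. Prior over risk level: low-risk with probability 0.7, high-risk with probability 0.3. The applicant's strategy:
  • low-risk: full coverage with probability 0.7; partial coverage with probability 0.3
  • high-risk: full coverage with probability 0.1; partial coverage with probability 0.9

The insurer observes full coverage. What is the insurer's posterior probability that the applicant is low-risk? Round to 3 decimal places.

0.942

P(full coverage) = 0.7·0.7 + 0.3·0.1 = 0.52
P(low-risk | full coverage) = (0.7·0.7) / 0.52 = 0.49 / 0.52 = 0.942308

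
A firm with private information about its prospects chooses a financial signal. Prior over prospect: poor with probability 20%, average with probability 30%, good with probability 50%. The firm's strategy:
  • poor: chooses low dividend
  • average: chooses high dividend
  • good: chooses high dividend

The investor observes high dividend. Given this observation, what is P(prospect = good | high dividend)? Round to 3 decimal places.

P(high dividend) = 0.2·0 + 0.3·1 + 0.5·1 = 0.8
P(good | high dividend) = (0.5·1) / 0.8 = 0.5 / 0.8 = 0.625

0.625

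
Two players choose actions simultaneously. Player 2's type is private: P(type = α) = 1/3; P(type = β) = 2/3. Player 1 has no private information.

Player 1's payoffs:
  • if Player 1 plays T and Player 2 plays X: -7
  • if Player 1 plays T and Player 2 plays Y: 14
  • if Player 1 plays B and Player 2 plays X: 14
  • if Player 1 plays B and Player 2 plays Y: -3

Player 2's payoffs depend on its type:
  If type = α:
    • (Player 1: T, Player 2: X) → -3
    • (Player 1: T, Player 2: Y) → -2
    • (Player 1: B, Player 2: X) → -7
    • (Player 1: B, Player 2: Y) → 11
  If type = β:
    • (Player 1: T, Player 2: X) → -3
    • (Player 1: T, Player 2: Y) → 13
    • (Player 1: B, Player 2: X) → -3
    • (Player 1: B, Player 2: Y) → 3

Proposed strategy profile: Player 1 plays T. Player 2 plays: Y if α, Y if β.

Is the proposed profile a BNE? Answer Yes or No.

Yes

Player 1 plays T: E[T] = 1/3·(14) + 2/3·(14) = 14; E[B] = -3. Best-responding. ✓
Player 2 (type α), facing T: X gives -3, Y gives -2. Proposed Y is best. ✓
Player 2 (type β), facing T: X gives -3, Y gives 13. Proposed Y is best. ✓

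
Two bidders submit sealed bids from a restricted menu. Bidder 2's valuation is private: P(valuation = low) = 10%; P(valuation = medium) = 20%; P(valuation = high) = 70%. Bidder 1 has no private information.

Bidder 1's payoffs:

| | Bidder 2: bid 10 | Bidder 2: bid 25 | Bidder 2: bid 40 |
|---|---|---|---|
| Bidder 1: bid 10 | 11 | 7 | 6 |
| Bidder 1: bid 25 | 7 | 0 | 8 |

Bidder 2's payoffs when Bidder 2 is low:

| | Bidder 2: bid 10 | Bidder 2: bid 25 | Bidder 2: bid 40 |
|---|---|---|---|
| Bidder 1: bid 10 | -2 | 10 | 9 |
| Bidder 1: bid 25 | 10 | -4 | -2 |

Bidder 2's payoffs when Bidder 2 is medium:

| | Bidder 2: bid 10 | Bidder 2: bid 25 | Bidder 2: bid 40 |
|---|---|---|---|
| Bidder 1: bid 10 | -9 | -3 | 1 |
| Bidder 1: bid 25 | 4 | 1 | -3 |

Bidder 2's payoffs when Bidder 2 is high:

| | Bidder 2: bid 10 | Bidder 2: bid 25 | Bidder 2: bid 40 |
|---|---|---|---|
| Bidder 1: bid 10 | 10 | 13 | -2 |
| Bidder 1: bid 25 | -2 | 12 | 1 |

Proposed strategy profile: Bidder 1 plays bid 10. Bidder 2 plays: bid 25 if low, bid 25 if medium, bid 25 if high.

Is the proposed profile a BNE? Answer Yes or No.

No

A profile is a BNE iff every type of every player is best-responding given beliefs about the other side.
Bidder 1 plays bid 10: E[bid 10] = 0.1·(7) + 0.2·(7) + 0.7·(7) = 7; E[bid 25] = 0. Best-responding. ✓
Bidder 2 (valuation low), facing bid 10: bid 10 gives -2, bid 25 gives 10, bid 40 gives 9. Proposed bid 25 is best. ✓
Bidder 2 (valuation medium), facing bid 10: bid 10 gives -9, bid 25 gives -3, bid 40 gives 1. Proposed bid 25 is not best — profitable deviation exists. ✗
Bidder 2 (valuation high), facing bid 10: bid 10 gives 10, bid 25 gives 13, bid 40 gives -2. Proposed bid 25 is best. ✓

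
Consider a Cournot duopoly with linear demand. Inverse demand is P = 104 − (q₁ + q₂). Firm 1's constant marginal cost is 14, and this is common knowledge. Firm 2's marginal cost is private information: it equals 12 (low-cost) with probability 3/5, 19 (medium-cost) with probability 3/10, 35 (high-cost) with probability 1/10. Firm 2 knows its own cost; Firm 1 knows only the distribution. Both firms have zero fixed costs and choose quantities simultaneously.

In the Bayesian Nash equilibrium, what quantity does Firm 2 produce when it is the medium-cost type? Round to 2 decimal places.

27.10

Each type of Firm 2 best-responds to q₁; Firm 1 best-responds to the expected q₂ over Firm 2's types.
Firm 2 with cost c maximizes (104 − (q₁+q₂) − c)·q₂, giving q₂(c) = (104 − c − q₁)/2.
E[c₂] = 3/5·12 + 3/10·19 + 1/10·35 = 16.4
Firm 1's FOC against E[q₂] yields q₁ = (104 − 2·14 + E[c₂])/3 = (104 − 28 + 16.4)/3 = 30.8.
q₂(medium-cost) = (104 − 19 − 30.8)/2 = 27.1.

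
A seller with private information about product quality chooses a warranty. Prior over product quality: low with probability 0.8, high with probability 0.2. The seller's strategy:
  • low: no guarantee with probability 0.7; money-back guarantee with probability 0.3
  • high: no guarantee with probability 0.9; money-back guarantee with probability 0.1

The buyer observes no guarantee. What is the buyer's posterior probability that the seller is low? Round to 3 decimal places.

0.757

P(no guarantee) = 0.8·0.7 + 0.2·0.9 = 0.74
P(low | no guarantee) = (0.8·0.7) / 0.74 = 0.56 / 0.74 = 0.756757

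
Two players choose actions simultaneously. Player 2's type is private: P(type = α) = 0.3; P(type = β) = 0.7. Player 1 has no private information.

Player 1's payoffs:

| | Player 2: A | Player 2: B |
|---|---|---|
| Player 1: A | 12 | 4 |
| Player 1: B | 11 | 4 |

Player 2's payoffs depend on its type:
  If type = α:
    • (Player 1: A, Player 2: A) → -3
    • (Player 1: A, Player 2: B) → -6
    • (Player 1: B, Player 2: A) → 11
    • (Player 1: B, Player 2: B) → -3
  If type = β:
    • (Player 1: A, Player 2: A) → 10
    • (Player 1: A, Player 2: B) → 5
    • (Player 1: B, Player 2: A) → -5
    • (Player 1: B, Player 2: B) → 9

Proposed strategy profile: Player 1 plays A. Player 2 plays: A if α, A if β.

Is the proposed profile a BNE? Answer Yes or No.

A profile is a BNE iff every type of every player is best-responding given beliefs about the other side.
Player 1 plays A: E[A] = 0.3·(12) + 0.7·(12) = 12; E[B] = 11. Best-responding. ✓
Player 2 (type α), facing A: A gives -3, B gives -6. Proposed A is best. ✓
Player 2 (type β), facing A: A gives 10, B gives 5. Proposed A is best. ✓

Yes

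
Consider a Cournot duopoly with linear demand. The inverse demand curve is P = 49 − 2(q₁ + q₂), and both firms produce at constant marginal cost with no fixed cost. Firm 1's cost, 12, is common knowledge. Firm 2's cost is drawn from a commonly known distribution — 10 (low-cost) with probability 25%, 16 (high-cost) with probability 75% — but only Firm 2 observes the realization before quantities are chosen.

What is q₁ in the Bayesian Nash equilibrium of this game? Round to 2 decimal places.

6.58

Each type of Firm 2 best-responds to q₁; Firm 1 best-responds to the expected q₂ over Firm 2's types.
Firm 2 with cost c maximizes (49 − 2(q₁+q₂) − c)·q₂, giving q₂(c) = (49 − c − 2q₁)/4.
E[c₂] = 0.25·10 + 0.75·16 = 14.5
Firm 1's FOC against E[q₂] yields q₁ = (49 − 2·12 + E[c₂])/6 = (49 − 24 + 14.5)/6 = 6.58333.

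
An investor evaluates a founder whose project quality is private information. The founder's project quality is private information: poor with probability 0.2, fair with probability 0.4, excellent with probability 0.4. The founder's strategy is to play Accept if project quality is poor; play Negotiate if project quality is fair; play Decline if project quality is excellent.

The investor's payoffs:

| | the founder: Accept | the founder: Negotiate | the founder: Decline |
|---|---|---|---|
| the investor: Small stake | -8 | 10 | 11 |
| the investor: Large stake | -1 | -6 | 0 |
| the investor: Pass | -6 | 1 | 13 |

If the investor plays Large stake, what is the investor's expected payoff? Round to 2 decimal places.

-2.60

E[Large stake] = 0.2·(-1) + 0.4·(-6) + 0.4·0 = (-0.2) + (-2.4) + 0 = -2.6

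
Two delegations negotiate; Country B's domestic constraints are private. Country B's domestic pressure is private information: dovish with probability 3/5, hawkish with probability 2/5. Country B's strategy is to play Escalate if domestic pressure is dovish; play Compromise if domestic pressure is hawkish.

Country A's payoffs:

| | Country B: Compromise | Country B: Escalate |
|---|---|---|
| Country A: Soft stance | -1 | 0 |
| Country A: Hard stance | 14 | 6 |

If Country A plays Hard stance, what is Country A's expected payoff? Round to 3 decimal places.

E[Hard stance] = 3/5·6 + 2/5·14 = 18/5 + 28/5 = 46/5

9.200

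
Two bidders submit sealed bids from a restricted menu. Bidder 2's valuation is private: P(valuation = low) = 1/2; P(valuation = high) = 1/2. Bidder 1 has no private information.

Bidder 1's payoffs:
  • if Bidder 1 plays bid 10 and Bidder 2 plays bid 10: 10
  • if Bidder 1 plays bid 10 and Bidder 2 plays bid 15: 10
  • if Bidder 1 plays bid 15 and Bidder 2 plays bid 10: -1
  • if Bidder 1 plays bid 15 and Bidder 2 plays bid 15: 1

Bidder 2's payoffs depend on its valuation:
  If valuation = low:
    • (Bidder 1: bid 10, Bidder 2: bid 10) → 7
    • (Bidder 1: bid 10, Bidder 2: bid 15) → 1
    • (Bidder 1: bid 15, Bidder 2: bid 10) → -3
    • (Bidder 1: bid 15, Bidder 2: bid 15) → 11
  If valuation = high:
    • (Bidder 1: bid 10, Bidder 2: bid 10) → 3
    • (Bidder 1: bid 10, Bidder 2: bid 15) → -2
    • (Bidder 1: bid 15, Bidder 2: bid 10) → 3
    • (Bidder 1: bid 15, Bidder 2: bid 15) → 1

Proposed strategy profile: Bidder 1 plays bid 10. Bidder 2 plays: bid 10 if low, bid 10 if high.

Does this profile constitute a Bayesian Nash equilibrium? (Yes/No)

Yes

A profile is a BNE iff every type of every player is best-responding given beliefs about the other side.
Bidder 1 plays bid 10: E[bid 10] = 1/2·(10) + 1/2·(10) = 10; E[bid 15] = -1. Best-responding. ✓
Bidder 2 (valuation low), facing bid 10: bid 10 gives 7, bid 15 gives 1. Proposed bid 10 is best. ✓
Bidder 2 (valuation high), facing bid 10: bid 10 gives 3, bid 15 gives -2. Proposed bid 10 is best. ✓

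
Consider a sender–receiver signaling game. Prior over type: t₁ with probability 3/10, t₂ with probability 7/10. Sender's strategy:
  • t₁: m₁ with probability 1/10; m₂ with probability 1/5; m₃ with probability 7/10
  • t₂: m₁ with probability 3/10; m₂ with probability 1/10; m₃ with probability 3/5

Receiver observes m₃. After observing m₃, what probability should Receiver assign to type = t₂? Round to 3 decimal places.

0.667

Apply Bayes' rule using the sender's strategy as the likelihood.
P(m₃) = (3/10)·(7/10) + (7/10)·(3/5) = 63/100
P(t₂ | m₃) = ((7/10)·(3/5)) / (63/100) = (21/50) / (63/100) = 2/3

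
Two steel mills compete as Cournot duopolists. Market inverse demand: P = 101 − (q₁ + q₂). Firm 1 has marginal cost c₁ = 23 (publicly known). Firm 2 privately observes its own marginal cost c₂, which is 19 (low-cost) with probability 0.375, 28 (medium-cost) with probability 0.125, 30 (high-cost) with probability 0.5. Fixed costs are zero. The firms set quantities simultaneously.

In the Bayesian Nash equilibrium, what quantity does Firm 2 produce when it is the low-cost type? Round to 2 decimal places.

27.56

Type-c best response for Firm 2: q₂(c) = (101 − c)/2 − q₁/2.
Firm 1 maximizes expected profit; its first-order condition is 101 − 2q₁ − E[q₂] − 23 = 0.
Substituting E[q₂] and solving: E[c₂] = 25.625, so q₁ = (101 − 2·23 + 25.625)/3 = 26.875.
q₂(low-cost) = (101 − 19 − 26.875)/2 = 27.5625.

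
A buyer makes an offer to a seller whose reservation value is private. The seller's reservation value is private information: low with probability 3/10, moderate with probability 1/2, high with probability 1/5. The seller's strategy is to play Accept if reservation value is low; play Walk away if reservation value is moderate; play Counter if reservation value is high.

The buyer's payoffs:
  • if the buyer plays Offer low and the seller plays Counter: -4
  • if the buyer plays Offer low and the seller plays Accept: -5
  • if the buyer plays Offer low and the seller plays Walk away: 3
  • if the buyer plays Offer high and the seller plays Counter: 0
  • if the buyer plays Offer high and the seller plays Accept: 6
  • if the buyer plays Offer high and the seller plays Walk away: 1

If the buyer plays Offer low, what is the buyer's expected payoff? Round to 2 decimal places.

Take the expectation over the seller's reservation value, weighting each type's action by its prior probability.
E[Offer low] = 3/10·(-5) + 1/2·3 + 1/5·(-4) = (-3/2) + 3/2 + (-4/5) = -4/5

-0.80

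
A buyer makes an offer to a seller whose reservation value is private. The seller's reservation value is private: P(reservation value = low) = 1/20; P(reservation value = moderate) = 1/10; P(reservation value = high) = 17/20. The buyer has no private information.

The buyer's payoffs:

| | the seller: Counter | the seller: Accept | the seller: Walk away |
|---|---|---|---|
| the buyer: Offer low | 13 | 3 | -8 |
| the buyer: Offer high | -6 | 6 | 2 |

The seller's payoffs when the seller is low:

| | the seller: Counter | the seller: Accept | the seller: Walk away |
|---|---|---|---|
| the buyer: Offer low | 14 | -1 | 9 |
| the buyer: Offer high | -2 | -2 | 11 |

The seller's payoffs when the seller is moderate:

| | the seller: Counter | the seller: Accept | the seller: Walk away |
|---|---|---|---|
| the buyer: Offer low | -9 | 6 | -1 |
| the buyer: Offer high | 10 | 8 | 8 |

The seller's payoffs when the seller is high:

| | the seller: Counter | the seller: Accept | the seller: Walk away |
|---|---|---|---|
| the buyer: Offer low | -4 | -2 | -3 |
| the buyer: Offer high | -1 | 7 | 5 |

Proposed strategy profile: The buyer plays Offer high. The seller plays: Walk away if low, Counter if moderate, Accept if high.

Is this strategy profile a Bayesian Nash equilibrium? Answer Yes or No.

Yes

The buyer plays Offer high: E[Offer high] = 1/20·(2) + 1/10·(-6) + 17/20·(6) = 23/5; E[Offer low] = 69/20. Best-responding. ✓
The seller (reservation value low), facing Offer high: Counter gives -2, Accept gives -2, Walk away gives 11. Proposed Walk away is best. ✓
The seller (reservation value moderate), facing Offer high: Counter gives 10, Accept gives 8, Walk away gives 8. Proposed Counter is best. ✓
The seller (reservation value high), facing Offer high: Counter gives -1, Accept gives 7, Walk away gives 5. Proposed Accept is best. ✓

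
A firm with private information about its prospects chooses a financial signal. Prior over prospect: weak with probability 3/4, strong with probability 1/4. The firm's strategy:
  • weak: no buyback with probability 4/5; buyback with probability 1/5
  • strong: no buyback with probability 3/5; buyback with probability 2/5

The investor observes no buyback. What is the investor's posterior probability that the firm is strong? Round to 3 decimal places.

0.200

Apply Bayes' rule using the sender's strategy as the likelihood.
P(no buyback) = (3/4)·(4/5) + (1/4)·(3/5) = 3/4
P(strong | no buyback) = ((1/4)·(3/5)) / (3/4) = (3/20) / (3/4) = 1/5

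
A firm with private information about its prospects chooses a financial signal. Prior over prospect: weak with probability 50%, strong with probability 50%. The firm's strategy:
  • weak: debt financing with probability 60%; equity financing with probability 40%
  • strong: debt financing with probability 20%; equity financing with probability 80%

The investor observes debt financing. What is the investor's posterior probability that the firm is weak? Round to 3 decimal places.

P(debt financing) = 0.5·0.6 + 0.5·0.2 = 0.4
P(weak | debt financing) = (0.5·0.6) / 0.4 = 0.3 / 0.4 = 0.75

0.750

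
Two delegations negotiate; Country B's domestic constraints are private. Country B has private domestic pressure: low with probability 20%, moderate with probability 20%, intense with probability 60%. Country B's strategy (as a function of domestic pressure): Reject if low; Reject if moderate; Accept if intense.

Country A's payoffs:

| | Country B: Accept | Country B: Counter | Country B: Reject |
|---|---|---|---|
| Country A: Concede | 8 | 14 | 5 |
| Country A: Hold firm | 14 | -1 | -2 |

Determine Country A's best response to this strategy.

Hold firm

Compute Country A's expected payoff for each action, taking the expectation over Country B's type.
E[Concede] = 0.2·(5) + 0.2·(5) + 0.6·(8) = 6.8
E[Hold firm] = 0.2·(-2) + 0.2·(-2) + 0.6·(14) = 7.6
Best response: Hold firm (7.6 is the largest).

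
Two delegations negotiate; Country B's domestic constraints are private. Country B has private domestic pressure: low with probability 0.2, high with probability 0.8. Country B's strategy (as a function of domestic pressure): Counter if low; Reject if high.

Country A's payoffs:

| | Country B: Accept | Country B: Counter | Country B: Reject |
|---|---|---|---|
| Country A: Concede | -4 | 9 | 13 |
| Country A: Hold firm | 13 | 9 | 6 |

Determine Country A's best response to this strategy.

Concede

E[Concede] = 0.2·(9) + 0.8·(13) = 12.2
E[Hold firm] = 0.2·(9) + 0.8·(6) = 6.6
Best response: Concede (12.2 is the largest).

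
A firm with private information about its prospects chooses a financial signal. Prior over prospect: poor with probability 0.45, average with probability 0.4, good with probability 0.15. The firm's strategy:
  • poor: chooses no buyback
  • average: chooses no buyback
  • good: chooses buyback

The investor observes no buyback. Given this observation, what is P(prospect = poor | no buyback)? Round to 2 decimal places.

Apply Bayes' rule using the sender's strategy as the likelihood.
P(no buyback) = 0.45·1 + 0.4·1 + 0.15·0 = 0.85
P(poor | no buyback) = (0.45·1) / 0.85 = 0.45 / 0.85 = 0.529412

0.53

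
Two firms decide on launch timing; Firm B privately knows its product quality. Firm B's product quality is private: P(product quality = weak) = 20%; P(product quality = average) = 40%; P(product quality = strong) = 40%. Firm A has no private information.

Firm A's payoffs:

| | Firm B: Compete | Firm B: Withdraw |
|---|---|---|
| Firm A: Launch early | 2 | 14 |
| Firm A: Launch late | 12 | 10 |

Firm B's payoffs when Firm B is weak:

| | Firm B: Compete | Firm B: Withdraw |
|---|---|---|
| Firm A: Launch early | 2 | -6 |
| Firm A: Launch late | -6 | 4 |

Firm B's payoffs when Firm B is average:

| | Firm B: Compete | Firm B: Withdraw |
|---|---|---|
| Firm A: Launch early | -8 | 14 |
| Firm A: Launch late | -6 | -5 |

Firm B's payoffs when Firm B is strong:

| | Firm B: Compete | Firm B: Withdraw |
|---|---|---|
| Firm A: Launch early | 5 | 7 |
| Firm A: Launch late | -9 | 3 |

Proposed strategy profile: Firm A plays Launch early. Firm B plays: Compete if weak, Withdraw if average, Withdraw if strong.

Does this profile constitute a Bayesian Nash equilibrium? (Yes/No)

Firm A plays Launch early: E[Launch early] = 0.2·(2) + 0.4·(14) + 0.4·(14) = 11.6; E[Launch late] = 10.4. Best-responding. ✓
Firm B (product quality weak), facing Launch early: Compete gives 2, Withdraw gives -6. Proposed Compete is best. ✓
Firm B (product quality average), facing Launch early: Compete gives -8, Withdraw gives 14. Proposed Withdraw is best. ✓
Firm B (product quality strong), facing Launch early: Compete gives 5, Withdraw gives 7. Proposed Withdraw is best. ✓

Yes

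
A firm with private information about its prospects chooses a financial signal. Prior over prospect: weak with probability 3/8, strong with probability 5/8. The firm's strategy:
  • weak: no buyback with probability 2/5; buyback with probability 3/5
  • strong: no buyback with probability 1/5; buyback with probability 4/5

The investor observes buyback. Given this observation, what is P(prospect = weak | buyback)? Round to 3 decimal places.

P(buyback) = (3/8)·(3/5) + (5/8)·(4/5) = 29/40
P(weak | buyback) = ((3/8)·(3/5)) / (29/40) = (9/40) / (29/40) = 9/29

0.310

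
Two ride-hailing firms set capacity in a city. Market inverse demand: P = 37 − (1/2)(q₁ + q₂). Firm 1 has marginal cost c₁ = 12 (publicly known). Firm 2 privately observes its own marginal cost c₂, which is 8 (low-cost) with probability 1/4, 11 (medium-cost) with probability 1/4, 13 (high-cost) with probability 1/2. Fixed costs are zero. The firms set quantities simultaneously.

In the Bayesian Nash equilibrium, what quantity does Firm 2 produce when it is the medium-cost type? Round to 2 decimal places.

17.92

Firm 2 with cost c maximizes (37 − (1/2)(q₁+q₂) − c)·q₂, giving q₂(c) = (37 − c − (1/2)q₁).
E[c₂] = 1/4·8 + 1/4·11 + 1/2·13 = 11.25
Firm 1's FOC against E[q₂] yields q₁ = (37 − 2·12 + E[c₂])/(3/2) = (37 − 24 + 11.25)/(3/2) = 16.1667.
q₂(medium-cost) = (37 − 11 − (1/2)·16.1667) = 17.9167.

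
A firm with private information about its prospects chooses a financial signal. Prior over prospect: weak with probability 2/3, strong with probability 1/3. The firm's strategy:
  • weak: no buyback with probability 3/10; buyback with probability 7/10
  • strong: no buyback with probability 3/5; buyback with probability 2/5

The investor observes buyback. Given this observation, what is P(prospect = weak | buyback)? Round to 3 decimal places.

P(buyback) = (2/3)·(7/10) + (1/3)·(2/5) = 3/5
P(weak | buyback) = ((2/3)·(7/10)) / (3/5) = (7/15) / (3/5) = 7/9

0.778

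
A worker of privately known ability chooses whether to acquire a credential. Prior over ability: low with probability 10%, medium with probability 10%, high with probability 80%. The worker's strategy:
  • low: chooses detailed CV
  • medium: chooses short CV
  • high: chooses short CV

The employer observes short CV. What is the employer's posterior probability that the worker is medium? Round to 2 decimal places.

P(short CV) = 0.1·0 + 0.1·1 + 0.8·1 = 0.9
P(medium | short CV) = (0.1·1) / 0.9 = 0.1 / 0.9 = 0.111111

0.11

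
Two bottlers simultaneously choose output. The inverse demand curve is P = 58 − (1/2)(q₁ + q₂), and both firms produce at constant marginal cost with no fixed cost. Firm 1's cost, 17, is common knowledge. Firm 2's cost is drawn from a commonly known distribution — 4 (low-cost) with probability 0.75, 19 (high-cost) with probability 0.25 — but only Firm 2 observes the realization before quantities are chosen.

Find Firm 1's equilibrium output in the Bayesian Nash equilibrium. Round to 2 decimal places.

Firm 2 with cost c maximizes (58 − (1/2)(q₁+q₂) − c)·q₂, giving q₂(c) = (58 − c − (1/2)q₁).
E[c₂] = 0.75·4 + 0.25·19 = 7.75
Firm 1's FOC against E[q₂] yields q₁ = (58 − 2·17 + E[c₂])/(3/2) = (58 − 34 + 7.75)/(3/2) = 21.1667.

21.17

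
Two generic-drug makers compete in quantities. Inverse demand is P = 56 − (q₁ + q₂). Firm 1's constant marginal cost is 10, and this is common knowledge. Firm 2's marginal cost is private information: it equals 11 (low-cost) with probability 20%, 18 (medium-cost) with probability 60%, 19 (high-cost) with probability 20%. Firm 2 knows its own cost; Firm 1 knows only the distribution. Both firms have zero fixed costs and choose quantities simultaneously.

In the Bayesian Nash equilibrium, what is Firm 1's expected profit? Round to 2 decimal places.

Type-c best response for Firm 2: q₂(c) = (56 − c)/2 − q₁/2.
Firm 1 maximizes expected profit; its first-order condition is 56 − 2q₁ − E[q₂] − 10 = 0.
Substituting E[q₂] and solving: E[c₂] = 16.8, so q₁ = (56 − 2·10 + 16.8)/3 = 17.6.
E[P] = 56 − (q₁ + E[q₂]) = 27.6; Firm 1's expected profit = (E[P] − 10)·q₁ = (27.6 − 10)·17.6 = 309.76.

309.76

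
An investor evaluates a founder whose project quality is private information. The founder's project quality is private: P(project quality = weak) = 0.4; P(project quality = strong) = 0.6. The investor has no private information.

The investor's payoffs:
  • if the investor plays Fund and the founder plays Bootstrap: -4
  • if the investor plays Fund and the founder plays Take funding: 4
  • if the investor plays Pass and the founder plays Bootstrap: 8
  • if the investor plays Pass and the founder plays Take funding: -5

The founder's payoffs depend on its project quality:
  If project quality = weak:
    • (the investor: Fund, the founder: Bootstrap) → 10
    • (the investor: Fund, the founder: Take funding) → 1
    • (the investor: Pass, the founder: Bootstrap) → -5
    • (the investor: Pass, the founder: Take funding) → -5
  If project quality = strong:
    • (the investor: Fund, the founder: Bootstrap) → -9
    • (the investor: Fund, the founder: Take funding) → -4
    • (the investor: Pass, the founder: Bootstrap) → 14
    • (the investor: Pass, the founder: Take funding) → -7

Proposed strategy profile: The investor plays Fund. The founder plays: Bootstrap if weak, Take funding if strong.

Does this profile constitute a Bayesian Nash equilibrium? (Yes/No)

The investor plays Fund: E[Fund] = 0.4·(-4) + 0.6·(4) = 0.8; E[Pass] = 0.2. Best-responding. ✓
The founder (project quality weak), facing Fund: Bootstrap gives 10, Take funding gives 1. Proposed Bootstrap is best. ✓
The founder (project quality strong), facing Fund: Bootstrap gives -9, Take funding gives -4. Proposed Take funding is best. ✓

Yes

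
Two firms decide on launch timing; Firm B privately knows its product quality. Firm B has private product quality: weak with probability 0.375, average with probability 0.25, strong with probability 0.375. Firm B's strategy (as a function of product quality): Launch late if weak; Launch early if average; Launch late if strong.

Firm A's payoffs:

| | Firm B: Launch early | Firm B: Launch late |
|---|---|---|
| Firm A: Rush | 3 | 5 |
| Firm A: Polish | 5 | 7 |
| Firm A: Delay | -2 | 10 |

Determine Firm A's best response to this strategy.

Compute Firm A's expected payoff for each action, taking the expectation over Firm B's type.
E[Rush] = 0.375·(5) + 0.25·(3) + 0.375·(5) = 4.5
E[Polish] = 0.375·(7) + 0.25·(5) + 0.375·(7) = 6.5
E[Delay] = 0.375·(10) + 0.25·(-2) + 0.375·(10) = 7
Best response: Delay (7 is the largest).

Delay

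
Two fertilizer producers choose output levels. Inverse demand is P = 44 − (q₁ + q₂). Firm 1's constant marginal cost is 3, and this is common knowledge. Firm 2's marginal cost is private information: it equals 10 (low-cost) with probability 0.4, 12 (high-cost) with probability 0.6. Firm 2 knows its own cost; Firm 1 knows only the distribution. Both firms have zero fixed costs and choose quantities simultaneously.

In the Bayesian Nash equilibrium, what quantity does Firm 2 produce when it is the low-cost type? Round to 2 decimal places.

8.80

Firm 2 with cost c maximizes (44 − (q₁+q₂) − c)·q₂, giving q₂(c) = (44 − c − q₁)/2.
E[c₂] = 0.4·10 + 0.6·12 = 11.2
Firm 1's FOC against E[q₂] yields q₁ = (44 − 2·3 + E[c₂])/3 = (44 − 6 + 11.2)/3 = 16.4.
q₂(low-cost) = (44 − 10 − 16.4)/2 = 8.8.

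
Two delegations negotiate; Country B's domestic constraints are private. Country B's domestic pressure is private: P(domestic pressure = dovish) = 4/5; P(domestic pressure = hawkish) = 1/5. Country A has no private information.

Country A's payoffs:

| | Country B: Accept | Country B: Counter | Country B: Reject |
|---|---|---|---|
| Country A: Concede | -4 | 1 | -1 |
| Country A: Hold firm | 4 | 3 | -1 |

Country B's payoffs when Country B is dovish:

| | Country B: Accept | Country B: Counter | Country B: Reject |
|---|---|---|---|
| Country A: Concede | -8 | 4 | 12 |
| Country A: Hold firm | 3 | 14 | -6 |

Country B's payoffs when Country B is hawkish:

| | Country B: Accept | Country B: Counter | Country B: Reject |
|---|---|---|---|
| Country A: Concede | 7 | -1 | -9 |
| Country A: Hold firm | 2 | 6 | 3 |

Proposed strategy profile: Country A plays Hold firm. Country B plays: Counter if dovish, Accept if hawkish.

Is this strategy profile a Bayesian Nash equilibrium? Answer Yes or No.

No

A profile is a BNE iff every type of every player is best-responding given beliefs about the other side.
Country A plays Hold firm: E[Hold firm] = 4/5·(3) + 1/5·(4) = 16/5; E[Concede] = 0. Best-responding. ✓
Country B (domestic pressure dovish), facing Hold firm: Accept gives 3, Counter gives 14, Reject gives -6. Proposed Counter is best. ✓
Country B (domestic pressure hawkish), facing Hold firm: Accept gives 2, Counter gives 6, Reject gives 3. Proposed Accept is not best — profitable deviation exists. ✗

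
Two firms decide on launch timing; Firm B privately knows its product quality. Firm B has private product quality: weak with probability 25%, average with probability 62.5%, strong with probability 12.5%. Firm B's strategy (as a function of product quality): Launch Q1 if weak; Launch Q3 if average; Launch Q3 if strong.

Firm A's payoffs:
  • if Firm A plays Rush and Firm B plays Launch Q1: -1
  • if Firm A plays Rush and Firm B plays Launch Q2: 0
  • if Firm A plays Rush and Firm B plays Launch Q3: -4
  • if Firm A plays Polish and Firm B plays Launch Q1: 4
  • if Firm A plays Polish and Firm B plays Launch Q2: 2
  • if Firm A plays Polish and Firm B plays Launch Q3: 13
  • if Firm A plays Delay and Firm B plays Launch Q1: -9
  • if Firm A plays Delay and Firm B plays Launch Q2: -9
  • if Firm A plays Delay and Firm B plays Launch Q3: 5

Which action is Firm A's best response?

E[Rush] = 0.25·(-1) + 0.625·(-4) + 0.125·(-4) = -3.25
E[Polish] = 0.25·(4) + 0.625·(13) + 0.125·(13) = 10.75
E[Delay] = 0.25·(-9) + 0.625·(5) + 0.125·(5) = 1.5
Best response: Polish (10.75 is the largest).

Polish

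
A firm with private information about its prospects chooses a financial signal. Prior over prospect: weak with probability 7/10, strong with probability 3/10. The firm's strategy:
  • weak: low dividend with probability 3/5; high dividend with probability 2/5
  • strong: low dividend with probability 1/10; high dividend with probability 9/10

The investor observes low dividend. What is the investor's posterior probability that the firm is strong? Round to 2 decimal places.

Apply Bayes' rule using the sender's strategy as the likelihood.
P(low dividend) = (7/10)·(3/5) + (3/10)·(1/10) = 9/20
P(strong | low dividend) = ((3/10)·(1/10)) / (9/20) = (3/100) / (9/20) = 1/15

0.07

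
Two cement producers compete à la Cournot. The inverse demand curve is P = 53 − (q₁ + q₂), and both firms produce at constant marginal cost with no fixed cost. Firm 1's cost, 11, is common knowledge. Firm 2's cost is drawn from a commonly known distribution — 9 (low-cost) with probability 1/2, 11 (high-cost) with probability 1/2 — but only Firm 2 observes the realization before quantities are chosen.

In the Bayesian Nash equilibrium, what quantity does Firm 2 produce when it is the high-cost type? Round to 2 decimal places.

14.17

Firm 2 with cost c maximizes (53 − (q₁+q₂) − c)·q₂, giving q₂(c) = (53 − c − q₁)/2.
E[c₂] = 1/2·9 + 1/2·11 = 10
Firm 1's FOC against E[q₂] yields q₁ = (53 − 2·11 + E[c₂])/3 = (53 − 22 + 10)/3 = 13.6667.
q₂(high-cost) = (53 − 11 − 13.6667)/2 = 14.1667.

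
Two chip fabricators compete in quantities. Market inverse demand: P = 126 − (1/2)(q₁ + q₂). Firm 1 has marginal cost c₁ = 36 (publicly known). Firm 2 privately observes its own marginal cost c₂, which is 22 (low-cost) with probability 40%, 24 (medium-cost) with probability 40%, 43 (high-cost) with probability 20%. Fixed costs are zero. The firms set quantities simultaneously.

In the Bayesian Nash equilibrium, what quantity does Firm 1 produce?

54

Type-c best response for Firm 2: q₂(c) = (126 − c) − q₁/2.
Firm 1 maximizes expected profit; its first-order condition is 126 − q₁ − (1/2)E[q₂] − 36 = 0.
Substituting E[q₂] and solving: E[c₂] = 27, so q₁ = (126 − 2·36 + 27)/(3/2) = 54.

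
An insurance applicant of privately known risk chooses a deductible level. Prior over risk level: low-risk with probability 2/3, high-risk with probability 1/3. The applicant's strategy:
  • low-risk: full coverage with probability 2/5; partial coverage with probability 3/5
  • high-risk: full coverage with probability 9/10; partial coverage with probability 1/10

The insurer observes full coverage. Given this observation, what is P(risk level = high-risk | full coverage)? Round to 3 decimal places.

P(full coverage) = (2/3)·(2/5) + (1/3)·(9/10) = 17/30
P(high-risk | full coverage) = ((1/3)·(9/10)) / (17/30) = (3/10) / (17/30) = 9/17

0.529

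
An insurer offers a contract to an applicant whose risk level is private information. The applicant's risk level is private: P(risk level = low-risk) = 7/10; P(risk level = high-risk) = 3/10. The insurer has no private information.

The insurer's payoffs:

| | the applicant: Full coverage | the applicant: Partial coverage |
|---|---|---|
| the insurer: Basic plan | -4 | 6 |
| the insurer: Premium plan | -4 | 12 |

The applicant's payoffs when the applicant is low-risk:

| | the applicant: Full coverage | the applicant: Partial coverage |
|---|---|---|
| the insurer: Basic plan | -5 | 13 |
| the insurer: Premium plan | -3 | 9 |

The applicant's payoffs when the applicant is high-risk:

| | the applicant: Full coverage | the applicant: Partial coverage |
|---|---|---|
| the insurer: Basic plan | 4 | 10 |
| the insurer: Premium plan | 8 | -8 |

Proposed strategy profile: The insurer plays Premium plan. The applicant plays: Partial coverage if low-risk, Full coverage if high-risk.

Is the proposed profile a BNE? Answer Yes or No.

The insurer plays Premium plan: E[Premium plan] = 7/10·(12) + 3/10·(-4) = 36/5; E[Basic plan] = 3. Best-responding. ✓
The applicant (risk level low-risk), facing Premium plan: Full coverage gives -3, Partial coverage gives 9. Proposed Partial coverage is best. ✓
The applicant (risk level high-risk), facing Premium plan: Full coverage gives 8, Partial coverage gives -8. Proposed Full coverage is best. ✓

Yes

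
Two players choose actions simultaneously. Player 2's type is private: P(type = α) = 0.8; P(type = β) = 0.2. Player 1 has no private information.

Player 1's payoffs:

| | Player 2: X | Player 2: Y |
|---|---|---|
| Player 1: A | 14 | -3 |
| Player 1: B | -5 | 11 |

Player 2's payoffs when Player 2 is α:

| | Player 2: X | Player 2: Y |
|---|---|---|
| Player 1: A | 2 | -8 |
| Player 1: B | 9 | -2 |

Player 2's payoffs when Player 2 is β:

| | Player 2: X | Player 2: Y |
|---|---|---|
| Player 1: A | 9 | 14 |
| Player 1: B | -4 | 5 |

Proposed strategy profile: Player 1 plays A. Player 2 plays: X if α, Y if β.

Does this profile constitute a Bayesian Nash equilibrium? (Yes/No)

Yes

A profile is a BNE iff every type of every player is best-responding given beliefs about the other side.
Player 1 plays A: E[A] = 0.8·(14) + 0.2·(-3) = 10.6; E[B] = -1.8. Best-responding. ✓
Player 2 (type α), facing A: X gives 2, Y gives -8. Proposed X is best. ✓
Player 2 (type β), facing A: X gives 9, Y gives 14. Proposed Y is best. ✓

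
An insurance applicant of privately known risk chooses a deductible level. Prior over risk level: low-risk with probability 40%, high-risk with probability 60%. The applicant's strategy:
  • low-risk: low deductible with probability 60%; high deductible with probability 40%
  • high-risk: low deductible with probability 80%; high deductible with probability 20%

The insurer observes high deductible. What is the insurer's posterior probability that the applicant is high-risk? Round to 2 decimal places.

0.43

Apply Bayes' rule using the sender's strategy as the likelihood.
P(high deductible) = 0.4·0.4 + 0.6·0.2 = 0.28
P(high-risk | high deductible) = (0.6·0.2) / 0.28 = 0.12 / 0.28 = 0.428571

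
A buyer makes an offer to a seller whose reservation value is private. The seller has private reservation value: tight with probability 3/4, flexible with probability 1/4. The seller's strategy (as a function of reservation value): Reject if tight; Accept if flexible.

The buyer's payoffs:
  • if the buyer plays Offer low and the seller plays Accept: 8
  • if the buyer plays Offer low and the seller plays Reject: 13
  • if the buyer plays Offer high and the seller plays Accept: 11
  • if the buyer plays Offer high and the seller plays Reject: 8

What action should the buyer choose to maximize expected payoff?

Compute the buyer's expected payoff for each action, taking the expectation over the seller's type.
E[Offer low] = 3/4·(13) + 1/4·(8) = 47/4
E[Offer high] = 3/4·(8) + 1/4·(11) = 35/4
Best response: Offer low (47/4 is the largest).

Offer low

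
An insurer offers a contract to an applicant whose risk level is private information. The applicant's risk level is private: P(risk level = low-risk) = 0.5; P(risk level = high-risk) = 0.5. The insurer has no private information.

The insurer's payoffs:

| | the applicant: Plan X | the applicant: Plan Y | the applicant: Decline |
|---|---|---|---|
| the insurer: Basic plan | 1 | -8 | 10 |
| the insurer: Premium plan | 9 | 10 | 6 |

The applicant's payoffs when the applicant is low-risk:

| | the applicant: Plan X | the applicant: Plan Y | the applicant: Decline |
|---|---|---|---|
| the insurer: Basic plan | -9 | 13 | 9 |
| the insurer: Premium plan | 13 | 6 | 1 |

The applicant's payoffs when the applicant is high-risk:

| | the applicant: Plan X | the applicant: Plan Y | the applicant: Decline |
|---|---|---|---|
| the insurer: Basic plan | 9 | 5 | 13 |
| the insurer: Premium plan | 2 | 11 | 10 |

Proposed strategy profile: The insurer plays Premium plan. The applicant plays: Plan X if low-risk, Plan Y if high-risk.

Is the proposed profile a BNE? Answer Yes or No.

Yes

The insurer plays Premium plan: E[Premium plan] = 0.5·(9) + 0.5·(10) = 9.5; E[Basic plan] = -3.5. Best-responding. ✓
The applicant (risk level low-risk), facing Premium plan: Plan X gives 13, Plan Y gives 6, Decline gives 1. Proposed Plan X is best. ✓
The applicant (risk level high-risk), facing Premium plan: Plan X gives 2, Plan Y gives 11, Decline gives 10. Proposed Plan Y is best. ✓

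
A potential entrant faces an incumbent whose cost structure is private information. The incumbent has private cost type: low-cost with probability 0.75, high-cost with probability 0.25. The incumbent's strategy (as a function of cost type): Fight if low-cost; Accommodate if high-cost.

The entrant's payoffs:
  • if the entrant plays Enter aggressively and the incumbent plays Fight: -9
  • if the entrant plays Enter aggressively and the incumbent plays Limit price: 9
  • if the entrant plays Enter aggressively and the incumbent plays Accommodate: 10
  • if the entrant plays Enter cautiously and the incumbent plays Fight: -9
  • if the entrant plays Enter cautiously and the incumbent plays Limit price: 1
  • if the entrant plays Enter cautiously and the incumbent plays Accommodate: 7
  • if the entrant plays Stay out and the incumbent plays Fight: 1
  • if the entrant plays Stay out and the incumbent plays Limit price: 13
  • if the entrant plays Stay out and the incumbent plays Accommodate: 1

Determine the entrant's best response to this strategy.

E[Enter aggressively] = 0.75·(-9) + 0.25·(10) = -4.25
E[Enter cautiously] = 0.75·(-9) + 0.25·(7) = -5
E[Stay out] = 0.75·(1) + 0.25·(1) = 1
Best response: Stay out (1 is the largest).

Stay out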